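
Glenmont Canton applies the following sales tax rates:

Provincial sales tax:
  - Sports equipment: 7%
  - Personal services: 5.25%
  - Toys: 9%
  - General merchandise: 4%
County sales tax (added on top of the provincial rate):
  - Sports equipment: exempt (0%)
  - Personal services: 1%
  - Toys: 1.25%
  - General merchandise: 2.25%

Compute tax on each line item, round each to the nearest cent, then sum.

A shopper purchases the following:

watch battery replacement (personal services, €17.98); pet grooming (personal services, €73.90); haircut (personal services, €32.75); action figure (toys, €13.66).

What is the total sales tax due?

€9.19

Watch battery replacement €17.98: personal services → 5.25% + 1% county = 6.25% → €1.12
Pet grooming €73.90: personal services → 5.25% + 1% county = 6.25% → €4.62
Haircut €32.75: personal services → 5.25% + 1% county = 6.25% → €2.05
Action figure €13.66: toys → 9% + 1.25% county = 10.25% → €1.40
Total tax = €1.12 + €4.62 + €2.05 + €1.40 = €9.19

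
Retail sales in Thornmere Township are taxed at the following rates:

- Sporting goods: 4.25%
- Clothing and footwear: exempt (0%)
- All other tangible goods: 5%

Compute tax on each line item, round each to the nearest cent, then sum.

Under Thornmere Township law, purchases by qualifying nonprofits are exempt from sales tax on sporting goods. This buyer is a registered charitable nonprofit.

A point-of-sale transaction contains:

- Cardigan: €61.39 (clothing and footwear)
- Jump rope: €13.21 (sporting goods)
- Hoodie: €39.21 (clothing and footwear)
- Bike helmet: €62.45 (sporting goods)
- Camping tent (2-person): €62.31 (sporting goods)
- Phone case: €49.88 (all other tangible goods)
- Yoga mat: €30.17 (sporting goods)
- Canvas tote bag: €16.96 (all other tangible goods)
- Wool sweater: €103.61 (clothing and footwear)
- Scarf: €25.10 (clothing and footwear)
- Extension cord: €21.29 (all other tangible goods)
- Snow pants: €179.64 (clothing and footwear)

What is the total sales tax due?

€4.40

Cardigan €61.39: clothing and footwear → 0% → €0.00
Jump rope €13.21: sporting goods, buyer-exempt → 0% → €0.00
Hoodie €39.21: clothing and footwear → 0% → €0.00
Bike helmet €62.45: sporting goods, buyer-exempt → 0% → €0.00
Camping tent (2-person) €62.31: sporting goods, buyer-exempt → 0% → €0.00
Phone case €49.88: all other tangible goods → 5% → €2.49
Yoga mat €30.17: sporting goods, buyer-exempt → 0% → €0.00
Canvas tote bag €16.96: all other tangible goods → 5% → €0.85
Wool sweater €103.61: clothing and footwear → 0% → €0.00
Scarf €25.10: clothing and footwear → 0% → €0.00
Extension cord €21.29: all other tangible goods → 5% → €1.06
Snow pants €179.64: clothing and footwear → 0% → €0.00
Total tax = €2.49 + €0.85 + €1.06 = €4.40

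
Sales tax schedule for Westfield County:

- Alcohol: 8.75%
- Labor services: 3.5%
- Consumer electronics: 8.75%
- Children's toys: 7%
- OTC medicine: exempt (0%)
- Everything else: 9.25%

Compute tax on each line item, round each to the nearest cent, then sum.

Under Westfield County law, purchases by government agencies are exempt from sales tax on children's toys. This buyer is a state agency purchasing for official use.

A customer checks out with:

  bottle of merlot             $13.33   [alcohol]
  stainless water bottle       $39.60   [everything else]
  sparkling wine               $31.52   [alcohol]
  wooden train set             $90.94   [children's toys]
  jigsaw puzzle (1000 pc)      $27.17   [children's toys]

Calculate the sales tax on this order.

Bottle of merlot $13.33: alcohol → 8.75% → $1.17
Stainless water bottle $39.60: everything else → 9.25% → $3.66
Sparkling wine $31.52: alcohol → 8.75% → $2.76
Wooden train set $90.94: children's toys, buyer-exempt → 0% → $0.00
Jigsaw puzzle (1000 pc) $27.17: children's toys, buyer-exempt → 0% → $0.00
Total tax = $1.17 + $3.66 + $2.76 = $7.59

$7.59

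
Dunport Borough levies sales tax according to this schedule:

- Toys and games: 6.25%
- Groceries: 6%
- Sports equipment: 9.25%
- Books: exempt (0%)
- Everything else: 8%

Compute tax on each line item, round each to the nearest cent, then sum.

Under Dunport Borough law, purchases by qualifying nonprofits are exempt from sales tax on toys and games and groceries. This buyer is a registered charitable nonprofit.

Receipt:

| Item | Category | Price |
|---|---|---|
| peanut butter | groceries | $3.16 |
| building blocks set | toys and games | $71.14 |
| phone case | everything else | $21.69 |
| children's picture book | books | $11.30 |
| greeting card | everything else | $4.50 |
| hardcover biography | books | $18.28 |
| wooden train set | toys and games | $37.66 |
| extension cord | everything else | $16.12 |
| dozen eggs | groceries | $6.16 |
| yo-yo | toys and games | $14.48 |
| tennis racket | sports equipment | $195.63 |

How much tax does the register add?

Peanut butter $3.16: groceries, buyer-exempt → 0% → $0.00
Building blocks set $71.14: toys and games, buyer-exempt → 0% → $0.00
Phone case $21.69: everything else → 8% → $1.74
Children's picture book $11.30: books → 0% → $0.00
Greeting card $4.50: everything else → 8% → $0.36
Hardcover biography $18.28: books → 0% → $0.00
Wooden train set $37.66: toys and games, buyer-exempt → 0% → $0.00
Extension cord $16.12: everything else → 8% → $1.29
Dozen eggs $6.16: groceries, buyer-exempt → 0% → $0.00
Yo-yo $14.48: toys and games, buyer-exempt → 0% → $0.00
Tennis racket $195.63: sports equipment → 9.25% → $18.10
Total tax = $1.74 + $0.36 + $1.29 + $18.10 = $21.49

$21.49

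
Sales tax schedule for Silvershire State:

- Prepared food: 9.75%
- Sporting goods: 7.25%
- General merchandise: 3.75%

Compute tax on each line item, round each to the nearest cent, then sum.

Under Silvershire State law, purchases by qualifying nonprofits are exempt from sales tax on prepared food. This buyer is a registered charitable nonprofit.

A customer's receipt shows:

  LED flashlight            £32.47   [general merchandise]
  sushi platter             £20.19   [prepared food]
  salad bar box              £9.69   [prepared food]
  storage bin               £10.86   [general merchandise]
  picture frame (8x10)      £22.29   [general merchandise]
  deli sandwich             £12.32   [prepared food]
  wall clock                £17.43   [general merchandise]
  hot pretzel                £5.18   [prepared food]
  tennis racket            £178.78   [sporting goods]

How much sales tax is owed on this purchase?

LED flashlight £32.47: general merchandise → 3.75% → £1.22
Sushi platter £20.19: prepared food, buyer-exempt → 0% → £0.00
Salad bar box £9.69: prepared food, buyer-exempt → 0% → £0.00
Storage bin £10.86: general merchandise → 3.75% → £0.41
Picture frame (8x10) £22.29: general merchandise → 3.75% → £0.84
Deli sandwich £12.32: prepared food, buyer-exempt → 0% → £0.00
Wall clock £17.43: general merchandise → 3.75% → £0.65
Hot pretzel £5.18: prepared food, buyer-exempt → 0% → £0.00
Tennis racket £178.78: sporting goods → 7.25% → £12.96
Total tax = £1.22 + £0.41 + £0.84 + £0.65 + £12.96 = £16.08

£16.08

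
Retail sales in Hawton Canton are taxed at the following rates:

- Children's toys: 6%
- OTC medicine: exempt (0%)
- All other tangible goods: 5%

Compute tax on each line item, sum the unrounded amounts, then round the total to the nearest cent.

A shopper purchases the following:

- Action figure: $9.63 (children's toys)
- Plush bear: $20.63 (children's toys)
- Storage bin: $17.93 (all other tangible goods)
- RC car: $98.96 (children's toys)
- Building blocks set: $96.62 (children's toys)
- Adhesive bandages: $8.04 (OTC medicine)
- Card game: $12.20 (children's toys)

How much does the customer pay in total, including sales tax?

$279.19

Action figure $9.63: children's toys → 6% → $0.5778
Plush bear $20.63: children's toys → 6% → $1.2378
Storage bin $17.93: all other tangible goods → 5% → $0.8965
RC car $98.96: children's toys → 6% → $5.9376
Building blocks set $96.62: children's toys → 6% → $5.7972
Adhesive bandages $8.04: OTC medicine → 0% → $0.00
Card game $12.20: children's toys → 6% → $0.732
Subtotal = $264.01; unrounded tax = $15.1789 → $15.18; total due = $279.19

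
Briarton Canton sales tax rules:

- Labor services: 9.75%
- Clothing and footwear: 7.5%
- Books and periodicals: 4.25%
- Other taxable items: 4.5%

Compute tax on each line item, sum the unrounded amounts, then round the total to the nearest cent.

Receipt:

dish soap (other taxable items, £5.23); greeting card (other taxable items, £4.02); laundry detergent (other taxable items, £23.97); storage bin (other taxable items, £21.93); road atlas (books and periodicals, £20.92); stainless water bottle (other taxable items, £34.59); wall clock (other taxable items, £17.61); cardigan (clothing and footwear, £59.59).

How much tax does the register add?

Dish soap £5.23: other taxable items → 4.5% → £0.23535
Greeting card £4.02: other taxable items → 4.5% → £0.1809
Laundry detergent £23.97: other taxable items → 4.5% → £1.07865
Storage bin £21.93: other taxable items → 4.5% → £0.98685
Road atlas £20.92: books and periodicals → 4.25% → £0.8891
Stainless water bottle £34.59: other taxable items → 4.5% → £1.55655
Wall clock £17.61: other taxable items → 4.5% → £0.79245
Cardigan £59.59: clothing and footwear → 7.5% → £4.46925
Unrounded tax sum = £10.1891 → £10.19

£10.19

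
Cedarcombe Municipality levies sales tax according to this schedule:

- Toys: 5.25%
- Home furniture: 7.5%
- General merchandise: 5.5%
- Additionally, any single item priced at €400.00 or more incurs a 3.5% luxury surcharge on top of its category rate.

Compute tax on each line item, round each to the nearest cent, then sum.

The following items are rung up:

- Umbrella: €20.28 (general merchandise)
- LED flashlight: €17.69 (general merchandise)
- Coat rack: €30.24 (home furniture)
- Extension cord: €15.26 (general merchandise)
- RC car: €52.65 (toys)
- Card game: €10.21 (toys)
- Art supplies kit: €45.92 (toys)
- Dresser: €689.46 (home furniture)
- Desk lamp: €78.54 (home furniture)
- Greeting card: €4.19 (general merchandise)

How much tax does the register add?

Umbrella €20.28: general merchandise → 5.5% → €1.12
LED flashlight €17.69: general merchandise → 5.5% → €0.97
Coat rack €30.24: home furniture → 7.5% → €2.27
Extension cord €15.26: general merchandise → 5.5% → €0.84
RC car €52.65: toys → 5.25% → €2.76
Card game €10.21: toys → 5.25% → €0.54
Art supplies kit €45.92: toys → 5.25% → €2.41
Dresser €689.46: home furniture → 7.5% + 3.5% surcharge = 11% → €75.84
Desk lamp €78.54: home furniture → 7.5% → €5.89
Greeting card €4.19: general merchandise → 5.5% → €0.23
Total tax = €1.12 + €0.97 + €2.27 + €0.84 + €2.76 + €0.54 + €2.41 + €75.84 + €5.89 + €0.23 = €92.87

€92.87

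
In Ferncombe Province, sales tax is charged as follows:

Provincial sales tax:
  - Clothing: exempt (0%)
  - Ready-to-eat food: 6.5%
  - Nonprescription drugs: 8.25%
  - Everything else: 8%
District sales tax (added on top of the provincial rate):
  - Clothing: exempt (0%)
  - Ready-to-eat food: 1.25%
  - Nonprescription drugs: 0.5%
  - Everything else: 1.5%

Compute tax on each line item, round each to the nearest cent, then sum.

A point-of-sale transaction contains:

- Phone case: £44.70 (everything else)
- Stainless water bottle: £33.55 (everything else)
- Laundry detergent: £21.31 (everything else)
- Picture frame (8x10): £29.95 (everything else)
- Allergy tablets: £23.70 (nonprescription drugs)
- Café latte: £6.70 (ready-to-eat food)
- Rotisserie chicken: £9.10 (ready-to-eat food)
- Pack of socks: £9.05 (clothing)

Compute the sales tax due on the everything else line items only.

£12.31

Phone case £44.70: everything else → 8% + 1.5% district = 9.5% → £4.25
Stainless water bottle £33.55: everything else → 8% + 1.5% district = 9.5% → £3.19
Laundry detergent £21.31: everything else → 8% + 1.5% district = 9.5% → £2.02
Picture frame (8x10) £29.95: everything else → 8% + 1.5% district = 9.5% → £2.85
Tax on everything else = £4.25 + £3.19 + £2.02 + £2.85 = £12.31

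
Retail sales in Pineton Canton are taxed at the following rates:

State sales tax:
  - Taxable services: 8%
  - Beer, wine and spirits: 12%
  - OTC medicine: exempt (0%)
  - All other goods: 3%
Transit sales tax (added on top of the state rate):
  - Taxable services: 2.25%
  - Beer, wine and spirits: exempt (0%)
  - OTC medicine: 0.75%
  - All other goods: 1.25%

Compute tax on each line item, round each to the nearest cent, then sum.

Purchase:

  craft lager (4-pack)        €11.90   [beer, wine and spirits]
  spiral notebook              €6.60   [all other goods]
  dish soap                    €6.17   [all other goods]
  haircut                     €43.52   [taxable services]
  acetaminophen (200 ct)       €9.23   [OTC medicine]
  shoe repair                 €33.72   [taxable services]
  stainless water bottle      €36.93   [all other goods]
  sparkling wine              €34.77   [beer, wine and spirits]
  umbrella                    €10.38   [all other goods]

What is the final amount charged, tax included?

€209.36

Craft lager (4-pack) €11.90: beer, wine and spirits → 12% + 0% transit = 12% → €1.43
Spiral notebook €6.60: all other goods → 3% + 1.25% transit = 4.25% → €0.28
Dish soap €6.17: all other goods → 3% + 1.25% transit = 4.25% → €0.26
Haircut €43.52: taxable services → 8% + 2.25% transit = 10.25% → €4.46
Acetaminophen (200 ct) €9.23: OTC medicine → 0% + 0.75% transit = 0.75% → €0.07
Shoe repair €33.72: taxable services → 8% + 2.25% transit = 10.25% → €3.46
Stainless water bottle €36.93: all other goods → 3% + 1.25% transit = 4.25% → €1.57
Sparkling wine €34.77: beer, wine and spirits → 12% + 0% transit = 12% → €4.17
Umbrella €10.38: all other goods → 3% + 1.25% transit = 4.25% → €0.44
Subtotal = €193.22; tax = €16.14; total due = €209.36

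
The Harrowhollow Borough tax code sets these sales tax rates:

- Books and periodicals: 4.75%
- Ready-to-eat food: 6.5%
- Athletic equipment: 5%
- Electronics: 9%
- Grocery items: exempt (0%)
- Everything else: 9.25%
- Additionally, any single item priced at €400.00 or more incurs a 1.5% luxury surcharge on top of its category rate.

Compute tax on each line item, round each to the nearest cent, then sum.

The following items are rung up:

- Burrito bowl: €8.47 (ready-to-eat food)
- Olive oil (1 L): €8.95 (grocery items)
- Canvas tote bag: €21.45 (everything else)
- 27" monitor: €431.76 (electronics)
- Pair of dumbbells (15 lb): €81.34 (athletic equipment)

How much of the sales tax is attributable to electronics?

€45.33

27" monitor €431.76: electronics → 9% + 1.5% surcharge = 10.5% → €45.33
Tax on electronics = €45.33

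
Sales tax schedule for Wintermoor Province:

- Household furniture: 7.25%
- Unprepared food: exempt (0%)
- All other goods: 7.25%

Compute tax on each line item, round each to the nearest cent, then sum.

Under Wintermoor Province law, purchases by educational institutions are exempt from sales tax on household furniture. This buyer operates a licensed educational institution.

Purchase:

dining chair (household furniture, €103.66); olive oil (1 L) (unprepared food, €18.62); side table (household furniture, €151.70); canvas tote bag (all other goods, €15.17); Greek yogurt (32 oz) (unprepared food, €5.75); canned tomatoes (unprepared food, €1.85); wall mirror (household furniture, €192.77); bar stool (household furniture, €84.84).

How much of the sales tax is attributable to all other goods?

Canvas tote bag €15.17: all other goods → 7.25% → €1.10
Tax on all other goods = €1.10

€1.10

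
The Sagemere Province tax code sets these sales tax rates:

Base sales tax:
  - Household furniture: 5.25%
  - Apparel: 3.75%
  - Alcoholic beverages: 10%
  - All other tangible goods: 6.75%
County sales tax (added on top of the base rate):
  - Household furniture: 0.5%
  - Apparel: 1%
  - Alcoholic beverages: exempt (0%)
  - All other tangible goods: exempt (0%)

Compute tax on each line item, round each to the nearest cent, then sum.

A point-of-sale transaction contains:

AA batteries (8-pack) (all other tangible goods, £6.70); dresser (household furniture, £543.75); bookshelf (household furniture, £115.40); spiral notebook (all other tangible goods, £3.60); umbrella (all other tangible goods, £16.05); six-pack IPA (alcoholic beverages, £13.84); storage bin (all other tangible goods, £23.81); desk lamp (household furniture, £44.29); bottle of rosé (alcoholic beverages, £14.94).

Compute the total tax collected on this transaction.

£46.71

AA batteries (8-pack) £6.70: all other tangible goods → 6.75% + 0% county = 6.75% → £0.45
Dresser £543.75: household furniture → 5.25% + 0.5% county = 5.75% → £31.27
Bookshelf £115.40: household furniture → 5.25% + 0.5% county = 5.75% → £6.64
Spiral notebook £3.60: all other tangible goods → 6.75% + 0% county = 6.75% → £0.24
Umbrella £16.05: all other tangible goods → 6.75% + 0% county = 6.75% → £1.08
Six-pack IPA £13.84: alcoholic beverages → 10% + 0% county = 10% → £1.38
Storage bin £23.81: all other tangible goods → 6.75% + 0% county = 6.75% → £1.61
Desk lamp £44.29: household furniture → 5.25% + 0.5% county = 5.75% → £2.55
Bottle of rosé £14.94: alcoholic beverages → 10% + 0% county = 10% → £1.49
Total tax = £0.45 + £31.27 + £6.64 + £0.24 + £1.08 + £1.38 + £1.61 + £2.55 + £1.49 = £46.71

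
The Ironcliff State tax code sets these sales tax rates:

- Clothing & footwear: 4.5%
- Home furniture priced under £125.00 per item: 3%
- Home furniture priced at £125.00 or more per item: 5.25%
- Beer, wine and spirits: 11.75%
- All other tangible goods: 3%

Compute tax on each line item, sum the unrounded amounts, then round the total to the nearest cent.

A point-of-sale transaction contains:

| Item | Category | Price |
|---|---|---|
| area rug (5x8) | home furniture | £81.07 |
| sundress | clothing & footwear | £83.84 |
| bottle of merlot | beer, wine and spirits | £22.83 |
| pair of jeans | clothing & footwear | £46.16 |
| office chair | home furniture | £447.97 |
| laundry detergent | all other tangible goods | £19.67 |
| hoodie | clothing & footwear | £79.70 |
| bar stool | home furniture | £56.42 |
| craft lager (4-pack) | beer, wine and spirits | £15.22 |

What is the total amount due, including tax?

£895.02

Area rug (5x8) £81.07: home furniture, under £125.00 → 3% → £2.4321
Sundress £83.84: clothing & footwear → 4.5% → £3.7728
Bottle of merlot £22.83: beer, wine and spirits → 11.75% → £2.682525
Pair of jeans £46.16: clothing & footwear → 4.5% → £2.0772
Office chair £447.97: home furniture, £125.00 or more → 5.25% → £23.518425
Laundry detergent £19.67: all other tangible goods → 3% → £0.5901
Hoodie £79.70: clothing & footwear → 4.5% → £3.5865
Bar stool £56.42: home furniture, under £125.00 → 3% → £1.6926
Craft lager (4-pack) £15.22: beer, wine and spirits → 11.75% → £1.78835
Subtotal = £852.88; unrounded tax = £42.1406 → £42.14; total due = £895.02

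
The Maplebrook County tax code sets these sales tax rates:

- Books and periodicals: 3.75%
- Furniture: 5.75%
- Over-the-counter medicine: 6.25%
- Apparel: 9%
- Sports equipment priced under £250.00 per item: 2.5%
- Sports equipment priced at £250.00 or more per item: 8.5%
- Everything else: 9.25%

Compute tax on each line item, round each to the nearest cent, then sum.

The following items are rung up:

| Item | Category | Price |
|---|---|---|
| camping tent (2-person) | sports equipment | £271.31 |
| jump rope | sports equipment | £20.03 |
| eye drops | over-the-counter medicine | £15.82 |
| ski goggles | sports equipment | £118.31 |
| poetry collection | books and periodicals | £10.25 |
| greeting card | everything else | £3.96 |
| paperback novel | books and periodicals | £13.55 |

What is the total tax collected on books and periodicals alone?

Poetry collection £10.25: books and periodicals → 3.75% → £0.38
Paperback novel £13.55: books and periodicals → 3.75% → £0.51
Tax on books and periodicals = £0.38 + £0.51 = £0.89

£0.89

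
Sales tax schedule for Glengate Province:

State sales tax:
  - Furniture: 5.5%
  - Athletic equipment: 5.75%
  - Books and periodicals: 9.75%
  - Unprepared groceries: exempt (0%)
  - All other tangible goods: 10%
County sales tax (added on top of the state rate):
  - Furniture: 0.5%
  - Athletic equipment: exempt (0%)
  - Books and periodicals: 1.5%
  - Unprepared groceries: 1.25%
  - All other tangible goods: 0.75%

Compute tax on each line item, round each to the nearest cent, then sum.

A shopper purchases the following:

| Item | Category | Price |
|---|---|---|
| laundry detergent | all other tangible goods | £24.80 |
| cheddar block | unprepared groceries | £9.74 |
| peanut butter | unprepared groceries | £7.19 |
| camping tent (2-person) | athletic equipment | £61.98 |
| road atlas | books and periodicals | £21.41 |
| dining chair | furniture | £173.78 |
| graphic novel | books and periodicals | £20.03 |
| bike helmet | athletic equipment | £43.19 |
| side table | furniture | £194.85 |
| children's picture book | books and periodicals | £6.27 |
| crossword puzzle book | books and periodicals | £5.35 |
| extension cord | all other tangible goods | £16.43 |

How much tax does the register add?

£38.78

Laundry detergent £24.80: all other tangible goods → 10% + 0.75% county = 10.75% → £2.67
Cheddar block £9.74: unprepared groceries → 0% + 1.25% county = 1.25% → £0.12
Peanut butter £7.19: unprepared groceries → 0% + 1.25% county = 1.25% → £0.09
Camping tent (2-person) £61.98: athletic equipment → 5.75% + 0% county = 5.75% → £3.56
Road atlas £21.41: books and periodicals → 9.75% + 1.5% county = 11.25% → £2.41
Dining chair £173.78: furniture → 5.5% + 0.5% county = 6% → £10.43
Graphic novel £20.03: books and periodicals → 9.75% + 1.5% county = 11.25% → £2.25
Bike helmet £43.19: athletic equipment → 5.75% + 0% county = 5.75% → £2.48
Side table £194.85: furniture → 5.5% + 0.5% county = 6% → £11.69
Children's picture book £6.27: books and periodicals → 9.75% + 1.5% county = 11.25% → £0.71
Crossword puzzle book £5.35: books and periodicals → 9.75% + 1.5% county = 11.25% → £0.60
Extension cord £16.43: all other tangible goods → 10% + 0.75% county = 10.75% → £1.77
Total tax = £2.67 + £0.12 + £0.09 + £3.56 + £2.41 + £10.43 + £2.25 + £2.48 + £11.69 + £0.71 + £0.60 + £1.77 = £38.78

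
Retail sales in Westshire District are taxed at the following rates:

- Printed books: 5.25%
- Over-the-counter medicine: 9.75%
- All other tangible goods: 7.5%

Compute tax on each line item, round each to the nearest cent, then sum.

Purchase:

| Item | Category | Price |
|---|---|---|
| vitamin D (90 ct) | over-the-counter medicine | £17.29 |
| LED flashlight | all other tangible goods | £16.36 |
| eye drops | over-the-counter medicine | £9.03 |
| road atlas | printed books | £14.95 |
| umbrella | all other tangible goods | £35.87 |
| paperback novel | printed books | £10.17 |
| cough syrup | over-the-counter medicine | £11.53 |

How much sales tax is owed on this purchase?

Vitamin D (90 ct) £17.29: over-the-counter medicine → 9.75% → £1.69
LED flashlight £16.36: all other tangible goods → 7.5% → £1.23
Eye drops £9.03: over-the-counter medicine → 9.75% → £0.88
Road atlas £14.95: printed books → 5.25% → £0.78
Umbrella £35.87: all other tangible goods → 7.5% → £2.69
Paperback novel £10.17: printed books → 5.25% → £0.53
Cough syrup £11.53: over-the-counter medicine → 9.75% → £1.12
Total tax = £1.69 + £1.23 + £0.88 + £0.78 + £2.69 + £0.53 + £1.12 = £8.92

£8.92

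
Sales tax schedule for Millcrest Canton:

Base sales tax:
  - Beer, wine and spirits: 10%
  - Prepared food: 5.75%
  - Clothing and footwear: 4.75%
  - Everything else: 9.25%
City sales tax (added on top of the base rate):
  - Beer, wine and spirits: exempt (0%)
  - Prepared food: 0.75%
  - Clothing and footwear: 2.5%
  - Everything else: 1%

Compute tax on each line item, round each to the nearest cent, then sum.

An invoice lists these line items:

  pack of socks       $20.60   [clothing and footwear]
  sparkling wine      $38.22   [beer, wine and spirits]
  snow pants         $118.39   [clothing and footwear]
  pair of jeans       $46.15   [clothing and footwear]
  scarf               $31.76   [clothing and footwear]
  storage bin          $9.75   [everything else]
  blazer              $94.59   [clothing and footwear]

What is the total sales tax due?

Pack of socks $20.60: clothing and footwear → 4.75% + 2.5% city = 7.25% → $1.49
Sparkling wine $38.22: beer, wine and spirits → 10% + 0% city = 10% → $3.82
Snow pants $118.39: clothing and footwear → 4.75% + 2.5% city = 7.25% → $8.58
Pair of jeans $46.15: clothing and footwear → 4.75% + 2.5% city = 7.25% → $3.35
Scarf $31.76: clothing and footwear → 4.75% + 2.5% city = 7.25% → $2.30
Storage bin $9.75: everything else → 9.25% + 1% city = 10.25% → $1.00
Blazer $94.59: clothing and footwear → 4.75% + 2.5% city = 7.25% → $6.86
Total tax = $1.49 + $3.82 + $8.58 + $3.35 + $2.30 + $1.00 + $6.86 = $27.40

$27.40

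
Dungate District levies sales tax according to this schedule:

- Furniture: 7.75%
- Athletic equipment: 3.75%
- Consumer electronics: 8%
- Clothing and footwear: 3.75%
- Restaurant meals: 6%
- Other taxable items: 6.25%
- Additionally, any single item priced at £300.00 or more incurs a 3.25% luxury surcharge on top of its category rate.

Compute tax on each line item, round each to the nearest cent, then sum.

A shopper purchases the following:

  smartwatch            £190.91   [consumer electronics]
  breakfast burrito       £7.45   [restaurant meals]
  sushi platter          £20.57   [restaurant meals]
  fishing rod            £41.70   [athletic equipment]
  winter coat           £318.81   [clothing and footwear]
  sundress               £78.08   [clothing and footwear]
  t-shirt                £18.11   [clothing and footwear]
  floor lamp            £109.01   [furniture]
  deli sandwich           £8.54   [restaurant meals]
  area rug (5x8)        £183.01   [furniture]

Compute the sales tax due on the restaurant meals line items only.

£2.19

Breakfast burrito £7.45: restaurant meals → 6% → £0.45
Sushi platter £20.57: restaurant meals → 6% → £1.23
Deli sandwich £8.54: restaurant meals → 6% → £0.51
Tax on restaurant meals = £0.45 + £1.23 + £0.51 = £2.19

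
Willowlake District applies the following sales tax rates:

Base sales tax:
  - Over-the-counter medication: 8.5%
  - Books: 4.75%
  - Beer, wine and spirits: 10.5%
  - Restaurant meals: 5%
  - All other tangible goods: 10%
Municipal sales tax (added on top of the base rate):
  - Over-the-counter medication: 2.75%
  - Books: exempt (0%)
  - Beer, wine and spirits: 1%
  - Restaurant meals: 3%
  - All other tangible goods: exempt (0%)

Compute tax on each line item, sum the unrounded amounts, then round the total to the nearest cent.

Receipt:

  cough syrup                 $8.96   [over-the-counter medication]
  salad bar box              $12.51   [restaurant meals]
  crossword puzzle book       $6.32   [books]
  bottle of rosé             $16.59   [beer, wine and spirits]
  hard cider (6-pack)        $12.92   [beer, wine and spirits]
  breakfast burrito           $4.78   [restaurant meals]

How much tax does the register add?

Cough syrup $8.96: over-the-counter medication → 8.5% + 2.75% municipal = 11.25% → $1.008
Salad bar box $12.51: restaurant meals → 5% + 3% municipal = 8% → $1.0008
Crossword puzzle book $6.32: books → 4.75% + 0% municipal = 4.75% → $0.3002
Bottle of rosé $16.59: beer, wine and spirits → 10.5% + 1% municipal = 11.5% → $1.90785
Hard cider (6-pack) $12.92: beer, wine and spirits → 10.5% + 1% municipal = 11.5% → $1.4858
Breakfast burrito $4.78: restaurant meals → 5% + 3% municipal = 8% → $0.3824
Unrounded tax sum = $6.08505 → $6.09

$6.09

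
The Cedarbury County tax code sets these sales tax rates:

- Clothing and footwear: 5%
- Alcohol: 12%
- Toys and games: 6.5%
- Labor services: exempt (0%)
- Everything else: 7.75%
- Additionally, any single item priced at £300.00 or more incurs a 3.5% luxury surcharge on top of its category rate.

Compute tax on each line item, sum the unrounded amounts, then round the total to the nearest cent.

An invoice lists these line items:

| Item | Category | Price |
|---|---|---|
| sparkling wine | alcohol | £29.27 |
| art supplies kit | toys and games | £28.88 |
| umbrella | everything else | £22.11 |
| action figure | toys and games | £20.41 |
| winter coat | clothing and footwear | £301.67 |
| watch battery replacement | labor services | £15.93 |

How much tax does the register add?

Sparkling wine £29.27: alcohol → 12% → £3.5124
Art supplies kit £28.88: toys and games → 6.5% → £1.8772
Umbrella £22.11: everything else → 7.75% → £1.713525
Action figure £20.41: toys and games → 6.5% → £1.32665
Winter coat £301.67: clothing and footwear → 5% + 3.5% surcharge = 8.5% → £25.64195
Watch battery replacement £15.93: labor services → 0% → £0.00
Unrounded tax sum = £34.071725 → £34.07

£34.07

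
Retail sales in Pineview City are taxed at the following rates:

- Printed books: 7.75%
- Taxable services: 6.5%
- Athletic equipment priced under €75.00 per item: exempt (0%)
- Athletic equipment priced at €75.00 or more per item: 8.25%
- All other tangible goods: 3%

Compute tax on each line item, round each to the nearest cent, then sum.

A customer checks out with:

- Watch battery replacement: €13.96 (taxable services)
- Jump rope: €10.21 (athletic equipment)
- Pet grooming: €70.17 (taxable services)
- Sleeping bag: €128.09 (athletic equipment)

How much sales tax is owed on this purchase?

€16.04

Watch battery replacement €13.96: taxable services → 6.5% → €0.91
Jump rope €10.21: athletic equipment, under €75.00 → 0% → €0.00
Pet grooming €70.17: taxable services → 6.5% → €4.56
Sleeping bag €128.09: athletic equipment, €75.00 or more → 8.25% → €10.57
Total tax = €0.91 + €4.56 + €10.57 = €16.04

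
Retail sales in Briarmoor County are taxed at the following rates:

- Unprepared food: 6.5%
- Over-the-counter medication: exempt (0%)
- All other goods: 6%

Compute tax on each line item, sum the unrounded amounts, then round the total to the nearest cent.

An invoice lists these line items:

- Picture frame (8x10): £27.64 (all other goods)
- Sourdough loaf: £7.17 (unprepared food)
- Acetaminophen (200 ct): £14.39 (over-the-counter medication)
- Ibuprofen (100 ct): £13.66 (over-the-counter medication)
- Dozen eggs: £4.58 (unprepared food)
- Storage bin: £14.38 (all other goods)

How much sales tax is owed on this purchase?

£3.28

Picture frame (8x10) £27.64: all other goods → 6% → £1.6584
Sourdough loaf £7.17: unprepared food → 6.5% → £0.46605
Acetaminophen (200 ct) £14.39: over-the-counter medication → 0% → £0.00
Ibuprofen (100 ct) £13.66: over-the-counter medication → 0% → £0.00
Dozen eggs £4.58: unprepared food → 6.5% → £0.2977
Storage bin £14.38: all other goods → 6% → £0.8628
Unrounded tax sum = £3.28495 → £3.28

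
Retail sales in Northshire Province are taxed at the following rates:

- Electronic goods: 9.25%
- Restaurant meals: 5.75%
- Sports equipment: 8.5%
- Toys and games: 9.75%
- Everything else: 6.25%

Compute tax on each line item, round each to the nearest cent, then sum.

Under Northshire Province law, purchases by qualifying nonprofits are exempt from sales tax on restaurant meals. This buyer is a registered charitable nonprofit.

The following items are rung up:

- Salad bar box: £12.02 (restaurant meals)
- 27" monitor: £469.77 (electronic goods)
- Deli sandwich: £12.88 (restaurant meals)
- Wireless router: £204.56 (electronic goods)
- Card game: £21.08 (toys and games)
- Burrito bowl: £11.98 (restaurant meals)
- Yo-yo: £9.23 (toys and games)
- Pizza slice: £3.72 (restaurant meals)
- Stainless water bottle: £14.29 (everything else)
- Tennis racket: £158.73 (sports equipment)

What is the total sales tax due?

Salad bar box £12.02: restaurant meals, buyer-exempt → 0% → £0.00
27" monitor £469.77: electronic goods → 9.25% → £43.45
Deli sandwich £12.88: restaurant meals, buyer-exempt → 0% → £0.00
Wireless router £204.56: electronic goods → 9.25% → £18.92
Card game £21.08: toys and games → 9.75% → £2.06
Burrito bowl £11.98: restaurant meals, buyer-exempt → 0% → £0.00
Yo-yo £9.23: toys and games → 9.75% → £0.90
Pizza slice £3.72: restaurant meals, buyer-exempt → 0% → £0.00
Stainless water bottle £14.29: everything else → 6.25% → £0.89
Tennis racket £158.73: sports equipment → 8.5% → £13.49
Total tax = £43.45 + £18.92 + £2.06 + £0.90 + £0.89 + £13.49 = £79.71

£79.71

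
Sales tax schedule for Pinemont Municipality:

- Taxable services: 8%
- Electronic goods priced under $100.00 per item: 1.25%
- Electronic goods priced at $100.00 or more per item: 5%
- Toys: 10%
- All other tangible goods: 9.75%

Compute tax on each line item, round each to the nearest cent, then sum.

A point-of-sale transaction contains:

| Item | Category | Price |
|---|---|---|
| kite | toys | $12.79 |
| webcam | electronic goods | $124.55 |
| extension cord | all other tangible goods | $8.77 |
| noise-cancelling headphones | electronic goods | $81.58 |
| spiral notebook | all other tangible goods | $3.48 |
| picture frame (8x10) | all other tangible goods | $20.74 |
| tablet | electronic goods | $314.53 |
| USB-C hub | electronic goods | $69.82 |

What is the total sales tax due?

Kite $12.79: toys → 10% → $1.28
Webcam $124.55: electronic goods, $100.00 or more → 5% → $6.23
Extension cord $8.77: all other tangible goods → 9.75% → $0.86
Noise-cancelling headphones $81.58: electronic goods, under $100.00 → 1.25% → $1.02
Spiral notebook $3.48: all other tangible goods → 9.75% → $0.34
Picture frame (8x10) $20.74: all other tangible goods → 9.75% → $2.02
Tablet $314.53: electronic goods, $100.00 or more → 5% → $15.73
USB-C hub $69.82: electronic goods, under $100.00 → 1.25% → $0.87
Total tax = $1.28 + $6.23 + $0.86 + $1.02 + $0.34 + $2.02 + $15.73 + $0.87 = $28.35

$28.35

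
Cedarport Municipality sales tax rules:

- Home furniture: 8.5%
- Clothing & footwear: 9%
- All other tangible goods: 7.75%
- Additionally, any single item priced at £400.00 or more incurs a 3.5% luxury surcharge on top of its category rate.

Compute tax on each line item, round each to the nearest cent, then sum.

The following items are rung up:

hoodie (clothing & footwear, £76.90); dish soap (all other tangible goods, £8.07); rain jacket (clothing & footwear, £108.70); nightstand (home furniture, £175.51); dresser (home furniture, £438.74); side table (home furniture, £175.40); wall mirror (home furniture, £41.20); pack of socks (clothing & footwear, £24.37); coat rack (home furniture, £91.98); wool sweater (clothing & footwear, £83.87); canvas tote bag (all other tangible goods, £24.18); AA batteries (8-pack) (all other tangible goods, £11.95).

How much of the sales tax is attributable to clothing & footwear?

£26.44

Hoodie £76.90: clothing & footwear → 9% → £6.92
Rain jacket £108.70: clothing & footwear → 9% → £9.78
Pack of socks £24.37: clothing & footwear → 9% → £2.19
Wool sweater £83.87: clothing & footwear → 9% → £7.55
Tax on clothing & footwear = £6.92 + £9.78 + £2.19 + £7.55 = £26.44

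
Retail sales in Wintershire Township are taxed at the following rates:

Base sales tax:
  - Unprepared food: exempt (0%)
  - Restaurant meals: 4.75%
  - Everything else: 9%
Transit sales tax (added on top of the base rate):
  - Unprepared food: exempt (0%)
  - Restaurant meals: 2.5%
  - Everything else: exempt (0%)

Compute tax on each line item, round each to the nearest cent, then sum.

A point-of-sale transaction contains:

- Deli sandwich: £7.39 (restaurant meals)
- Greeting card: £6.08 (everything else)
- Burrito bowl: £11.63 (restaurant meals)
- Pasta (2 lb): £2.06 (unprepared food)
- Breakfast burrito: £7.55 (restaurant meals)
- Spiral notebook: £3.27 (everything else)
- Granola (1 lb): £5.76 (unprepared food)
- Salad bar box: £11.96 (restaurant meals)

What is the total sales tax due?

£3.64

Deli sandwich £7.39: restaurant meals → 4.75% + 2.5% transit = 7.25% → £0.54
Greeting card £6.08: everything else → 9% + 0% transit = 9% → £0.55
Burrito bowl £11.63: restaurant meals → 4.75% + 2.5% transit = 7.25% → £0.84
Pasta (2 lb) £2.06: unprepared food → 0% + 0% transit = 0% → £0.00
Breakfast burrito £7.55: restaurant meals → 4.75% + 2.5% transit = 7.25% → £0.55
Spiral notebook £3.27: everything else → 9% + 0% transit = 9% → £0.29
Granola (1 lb) £5.76: unprepared food → 0% + 0% transit = 0% → £0.00
Salad bar box £11.96: restaurant meals → 4.75% + 2.5% transit = 7.25% → £0.87
Total tax = £0.54 + £0.55 + £0.84 + £0.55 + £0.29 + £0.87 = £3.64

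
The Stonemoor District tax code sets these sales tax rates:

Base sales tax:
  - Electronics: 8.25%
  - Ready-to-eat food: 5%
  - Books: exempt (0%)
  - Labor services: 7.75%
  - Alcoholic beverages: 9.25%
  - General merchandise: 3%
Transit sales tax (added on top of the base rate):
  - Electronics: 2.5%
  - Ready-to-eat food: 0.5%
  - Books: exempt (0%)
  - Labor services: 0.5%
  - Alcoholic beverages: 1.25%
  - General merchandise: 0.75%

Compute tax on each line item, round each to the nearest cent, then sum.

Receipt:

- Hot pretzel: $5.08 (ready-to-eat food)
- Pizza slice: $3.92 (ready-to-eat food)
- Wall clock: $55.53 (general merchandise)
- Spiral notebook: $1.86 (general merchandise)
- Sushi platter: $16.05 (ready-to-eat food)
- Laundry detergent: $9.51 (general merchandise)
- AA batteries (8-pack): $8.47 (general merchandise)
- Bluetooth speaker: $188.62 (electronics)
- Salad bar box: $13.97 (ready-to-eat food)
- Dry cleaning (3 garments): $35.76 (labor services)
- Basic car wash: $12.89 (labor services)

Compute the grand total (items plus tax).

$380.93

Hot pretzel $5.08: ready-to-eat food → 5% + 0.5% transit = 5.5% → $0.28
Pizza slice $3.92: ready-to-eat food → 5% + 0.5% transit = 5.5% → $0.22
Wall clock $55.53: general merchandise → 3% + 0.75% transit = 3.75% → $2.08
Spiral notebook $1.86: general merchandise → 3% + 0.75% transit = 3.75% → $0.07
Sushi platter $16.05: ready-to-eat food → 5% + 0.5% transit = 5.5% → $0.88
Laundry detergent $9.51: general merchandise → 3% + 0.75% transit = 3.75% → $0.36
AA batteries (8-pack) $8.47: general merchandise → 3% + 0.75% transit = 3.75% → $0.32
Bluetooth speaker $188.62: electronics → 8.25% + 2.5% transit = 10.75% → $20.28
Salad bar box $13.97: ready-to-eat food → 5% + 0.5% transit = 5.5% → $0.77
Dry cleaning (3 garments) $35.76: labor services → 7.75% + 0.5% transit = 8.25% → $2.95
Basic car wash $12.89: labor services → 7.75% + 0.5% transit = 8.25% → $1.06
Subtotal = $351.66; tax = $29.27; total due = $380.93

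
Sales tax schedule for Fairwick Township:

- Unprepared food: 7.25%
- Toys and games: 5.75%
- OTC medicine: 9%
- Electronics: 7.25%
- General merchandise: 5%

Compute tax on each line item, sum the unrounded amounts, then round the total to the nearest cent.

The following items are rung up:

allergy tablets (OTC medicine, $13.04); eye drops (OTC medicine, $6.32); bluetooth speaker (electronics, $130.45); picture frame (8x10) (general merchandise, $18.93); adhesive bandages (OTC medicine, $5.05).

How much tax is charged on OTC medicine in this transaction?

Allergy tablets $13.04: OTC medicine → 9% → $1.1736
Eye drops $6.32: OTC medicine → 9% → $0.5688
Adhesive bandages $5.05: OTC medicine → 9% → $0.4545
Tax on OTC medicine: unrounded sum = $2.1969 → $2.20

$2.20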